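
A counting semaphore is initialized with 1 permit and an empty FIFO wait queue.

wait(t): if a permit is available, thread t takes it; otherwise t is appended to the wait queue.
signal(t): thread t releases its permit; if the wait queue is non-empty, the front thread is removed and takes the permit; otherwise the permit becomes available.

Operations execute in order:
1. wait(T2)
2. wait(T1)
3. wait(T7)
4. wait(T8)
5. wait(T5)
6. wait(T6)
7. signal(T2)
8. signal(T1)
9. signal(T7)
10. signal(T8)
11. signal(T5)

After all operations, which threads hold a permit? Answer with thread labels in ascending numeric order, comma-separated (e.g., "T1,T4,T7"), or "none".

Answer: T6

Derivation:
Step 1: wait(T2) -> count=0 queue=[] holders={T2}
Step 2: wait(T1) -> count=0 queue=[T1] holders={T2}
Step 3: wait(T7) -> count=0 queue=[T1,T7] holders={T2}
Step 4: wait(T8) -> count=0 queue=[T1,T7,T8] holders={T2}
Step 5: wait(T5) -> count=0 queue=[T1,T7,T8,T5] holders={T2}
Step 6: wait(T6) -> count=0 queue=[T1,T7,T8,T5,T6] holders={T2}
Step 7: signal(T2) -> count=0 queue=[T7,T8,T5,T6] holders={T1}
Step 8: signal(T1) -> count=0 queue=[T8,T5,T6] holders={T7}
Step 9: signal(T7) -> count=0 queue=[T5,T6] holders={T8}
Step 10: signal(T8) -> count=0 queue=[T6] holders={T5}
Step 11: signal(T5) -> count=0 queue=[] holders={T6}
Final holders: T6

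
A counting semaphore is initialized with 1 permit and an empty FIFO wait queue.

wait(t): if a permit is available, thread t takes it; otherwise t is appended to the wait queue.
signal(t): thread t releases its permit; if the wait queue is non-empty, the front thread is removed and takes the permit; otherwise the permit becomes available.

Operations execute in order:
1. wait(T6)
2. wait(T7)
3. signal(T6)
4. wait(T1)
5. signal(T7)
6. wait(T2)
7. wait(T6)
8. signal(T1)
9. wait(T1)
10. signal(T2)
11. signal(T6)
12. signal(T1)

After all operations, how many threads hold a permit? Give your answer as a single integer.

Answer: 0

Derivation:
Step 1: wait(T6) -> count=0 queue=[] holders={T6}
Step 2: wait(T7) -> count=0 queue=[T7] holders={T6}
Step 3: signal(T6) -> count=0 queue=[] holders={T7}
Step 4: wait(T1) -> count=0 queue=[T1] holders={T7}
Step 5: signal(T7) -> count=0 queue=[] holders={T1}
Step 6: wait(T2) -> count=0 queue=[T2] holders={T1}
Step 7: wait(T6) -> count=0 queue=[T2,T6] holders={T1}
Step 8: signal(T1) -> count=0 queue=[T6] holders={T2}
Step 9: wait(T1) -> count=0 queue=[T6,T1] holders={T2}
Step 10: signal(T2) -> count=0 queue=[T1] holders={T6}
Step 11: signal(T6) -> count=0 queue=[] holders={T1}
Step 12: signal(T1) -> count=1 queue=[] holders={none}
Final holders: {none} -> 0 thread(s)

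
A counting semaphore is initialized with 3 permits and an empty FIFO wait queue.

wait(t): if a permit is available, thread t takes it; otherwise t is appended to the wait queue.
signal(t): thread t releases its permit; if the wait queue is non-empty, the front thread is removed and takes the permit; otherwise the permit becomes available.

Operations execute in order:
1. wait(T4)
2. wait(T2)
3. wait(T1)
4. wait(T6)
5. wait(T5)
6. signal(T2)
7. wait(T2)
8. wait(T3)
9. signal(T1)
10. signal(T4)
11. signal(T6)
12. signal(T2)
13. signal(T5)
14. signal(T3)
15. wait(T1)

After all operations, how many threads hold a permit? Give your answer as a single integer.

Step 1: wait(T4) -> count=2 queue=[] holders={T4}
Step 2: wait(T2) -> count=1 queue=[] holders={T2,T4}
Step 3: wait(T1) -> count=0 queue=[] holders={T1,T2,T4}
Step 4: wait(T6) -> count=0 queue=[T6] holders={T1,T2,T4}
Step 5: wait(T5) -> count=0 queue=[T6,T5] holders={T1,T2,T4}
Step 6: signal(T2) -> count=0 queue=[T5] holders={T1,T4,T6}
Step 7: wait(T2) -> count=0 queue=[T5,T2] holders={T1,T4,T6}
Step 8: wait(T3) -> count=0 queue=[T5,T2,T3] holders={T1,T4,T6}
Step 9: signal(T1) -> count=0 queue=[T2,T3] holders={T4,T5,T6}
Step 10: signal(T4) -> count=0 queue=[T3] holders={T2,T5,T6}
Step 11: signal(T6) -> count=0 queue=[] holders={T2,T3,T5}
Step 12: signal(T2) -> count=1 queue=[] holders={T3,T5}
Step 13: signal(T5) -> count=2 queue=[] holders={T3}
Step 14: signal(T3) -> count=3 queue=[] holders={none}
Step 15: wait(T1) -> count=2 queue=[] holders={T1}
Final holders: {T1} -> 1 thread(s)

Answer: 1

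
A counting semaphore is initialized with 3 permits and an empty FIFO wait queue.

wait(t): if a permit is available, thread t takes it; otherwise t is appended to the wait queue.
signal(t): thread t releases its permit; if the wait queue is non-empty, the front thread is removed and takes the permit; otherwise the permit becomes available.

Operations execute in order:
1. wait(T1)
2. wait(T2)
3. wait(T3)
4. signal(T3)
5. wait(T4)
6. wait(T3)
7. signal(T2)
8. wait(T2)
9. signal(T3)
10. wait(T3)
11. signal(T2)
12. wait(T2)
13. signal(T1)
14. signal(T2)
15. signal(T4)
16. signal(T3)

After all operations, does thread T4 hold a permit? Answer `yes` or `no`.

Step 1: wait(T1) -> count=2 queue=[] holders={T1}
Step 2: wait(T2) -> count=1 queue=[] holders={T1,T2}
Step 3: wait(T3) -> count=0 queue=[] holders={T1,T2,T3}
Step 4: signal(T3) -> count=1 queue=[] holders={T1,T2}
Step 5: wait(T4) -> count=0 queue=[] holders={T1,T2,T4}
Step 6: wait(T3) -> count=0 queue=[T3] holders={T1,T2,T4}
Step 7: signal(T2) -> count=0 queue=[] holders={T1,T3,T4}
Step 8: wait(T2) -> count=0 queue=[T2] holders={T1,T3,T4}
Step 9: signal(T3) -> count=0 queue=[] holders={T1,T2,T4}
Step 10: wait(T3) -> count=0 queue=[T3] holders={T1,T2,T4}
Step 11: signal(T2) -> count=0 queue=[] holders={T1,T3,T4}
Step 12: wait(T2) -> count=0 queue=[T2] holders={T1,T3,T4}
Step 13: signal(T1) -> count=0 queue=[] holders={T2,T3,T4}
Step 14: signal(T2) -> count=1 queue=[] holders={T3,T4}
Step 15: signal(T4) -> count=2 queue=[] holders={T3}
Step 16: signal(T3) -> count=3 queue=[] holders={none}
Final holders: {none} -> T4 not in holders

Answer: no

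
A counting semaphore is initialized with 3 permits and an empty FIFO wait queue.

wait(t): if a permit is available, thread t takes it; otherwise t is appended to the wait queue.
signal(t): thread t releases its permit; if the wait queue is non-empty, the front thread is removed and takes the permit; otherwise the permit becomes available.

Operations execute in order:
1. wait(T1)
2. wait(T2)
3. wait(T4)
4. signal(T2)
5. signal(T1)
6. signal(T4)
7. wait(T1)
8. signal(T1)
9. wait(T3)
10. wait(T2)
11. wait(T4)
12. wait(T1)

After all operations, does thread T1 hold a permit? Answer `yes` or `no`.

Answer: no

Derivation:
Step 1: wait(T1) -> count=2 queue=[] holders={T1}
Step 2: wait(T2) -> count=1 queue=[] holders={T1,T2}
Step 3: wait(T4) -> count=0 queue=[] holders={T1,T2,T4}
Step 4: signal(T2) -> count=1 queue=[] holders={T1,T4}
Step 5: signal(T1) -> count=2 queue=[] holders={T4}
Step 6: signal(T4) -> count=3 queue=[] holders={none}
Step 7: wait(T1) -> count=2 queue=[] holders={T1}
Step 8: signal(T1) -> count=3 queue=[] holders={none}
Step 9: wait(T3) -> count=2 queue=[] holders={T3}
Step 10: wait(T2) -> count=1 queue=[] holders={T2,T3}
Step 11: wait(T4) -> count=0 queue=[] holders={T2,T3,T4}
Step 12: wait(T1) -> count=0 queue=[T1] holders={T2,T3,T4}
Final holders: {T2,T3,T4} -> T1 not in holders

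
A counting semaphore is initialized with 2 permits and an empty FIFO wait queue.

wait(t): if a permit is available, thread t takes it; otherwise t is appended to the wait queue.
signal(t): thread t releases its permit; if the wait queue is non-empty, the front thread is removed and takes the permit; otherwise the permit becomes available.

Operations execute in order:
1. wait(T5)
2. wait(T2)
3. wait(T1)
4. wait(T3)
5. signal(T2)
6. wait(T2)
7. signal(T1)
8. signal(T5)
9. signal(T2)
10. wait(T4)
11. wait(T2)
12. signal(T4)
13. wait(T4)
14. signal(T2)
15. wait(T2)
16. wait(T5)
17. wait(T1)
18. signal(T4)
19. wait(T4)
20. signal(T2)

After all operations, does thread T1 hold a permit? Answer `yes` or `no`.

Step 1: wait(T5) -> count=1 queue=[] holders={T5}
Step 2: wait(T2) -> count=0 queue=[] holders={T2,T5}
Step 3: wait(T1) -> count=0 queue=[T1] holders={T2,T5}
Step 4: wait(T3) -> count=0 queue=[T1,T3] holders={T2,T5}
Step 5: signal(T2) -> count=0 queue=[T3] holders={T1,T5}
Step 6: wait(T2) -> count=0 queue=[T3,T2] holders={T1,T5}
Step 7: signal(T1) -> count=0 queue=[T2] holders={T3,T5}
Step 8: signal(T5) -> count=0 queue=[] holders={T2,T3}
Step 9: signal(T2) -> count=1 queue=[] holders={T3}
Step 10: wait(T4) -> count=0 queue=[] holders={T3,T4}
Step 11: wait(T2) -> count=0 queue=[T2] holders={T3,T4}
Step 12: signal(T4) -> count=0 queue=[] holders={T2,T3}
Step 13: wait(T4) -> count=0 queue=[T4] holders={T2,T3}
Step 14: signal(T2) -> count=0 queue=[] holders={T3,T4}
Step 15: wait(T2) -> count=0 queue=[T2] holders={T3,T4}
Step 16: wait(T5) -> count=0 queue=[T2,T5] holders={T3,T4}
Step 17: wait(T1) -> count=0 queue=[T2,T5,T1] holders={T3,T4}
Step 18: signal(T4) -> count=0 queue=[T5,T1] holders={T2,T3}
Step 19: wait(T4) -> count=0 queue=[T5,T1,T4] holders={T2,T3}
Step 20: signal(T2) -> count=0 queue=[T1,T4] holders={T3,T5}
Final holders: {T3,T5} -> T1 not in holders

Answer: no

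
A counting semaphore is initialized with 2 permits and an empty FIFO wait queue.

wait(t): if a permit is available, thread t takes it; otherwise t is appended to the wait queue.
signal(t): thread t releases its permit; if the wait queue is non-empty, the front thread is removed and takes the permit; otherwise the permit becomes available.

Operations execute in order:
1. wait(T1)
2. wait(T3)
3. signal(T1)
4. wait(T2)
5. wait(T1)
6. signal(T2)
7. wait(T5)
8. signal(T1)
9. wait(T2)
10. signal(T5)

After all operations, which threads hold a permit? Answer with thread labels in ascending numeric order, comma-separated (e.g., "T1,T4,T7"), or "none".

Step 1: wait(T1) -> count=1 queue=[] holders={T1}
Step 2: wait(T3) -> count=0 queue=[] holders={T1,T3}
Step 3: signal(T1) -> count=1 queue=[] holders={T3}
Step 4: wait(T2) -> count=0 queue=[] holders={T2,T3}
Step 5: wait(T1) -> count=0 queue=[T1] holders={T2,T3}
Step 6: signal(T2) -> count=0 queue=[] holders={T1,T3}
Step 7: wait(T5) -> count=0 queue=[T5] holders={T1,T3}
Step 8: signal(T1) -> count=0 queue=[] holders={T3,T5}
Step 9: wait(T2) -> count=0 queue=[T2] holders={T3,T5}
Step 10: signal(T5) -> count=0 queue=[] holders={T2,T3}
Final holders: T2,T3

Answer: T2,T3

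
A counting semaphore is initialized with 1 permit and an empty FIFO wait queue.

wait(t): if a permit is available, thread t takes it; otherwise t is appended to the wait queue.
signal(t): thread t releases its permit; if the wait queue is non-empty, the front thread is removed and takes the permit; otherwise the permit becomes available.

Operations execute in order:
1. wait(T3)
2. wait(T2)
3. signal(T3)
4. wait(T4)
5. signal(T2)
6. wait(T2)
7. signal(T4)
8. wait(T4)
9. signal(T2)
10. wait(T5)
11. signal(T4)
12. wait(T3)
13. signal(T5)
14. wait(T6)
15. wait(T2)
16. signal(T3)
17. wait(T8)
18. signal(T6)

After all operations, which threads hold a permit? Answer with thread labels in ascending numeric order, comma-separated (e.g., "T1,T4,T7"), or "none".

Step 1: wait(T3) -> count=0 queue=[] holders={T3}
Step 2: wait(T2) -> count=0 queue=[T2] holders={T3}
Step 3: signal(T3) -> count=0 queue=[] holders={T2}
Step 4: wait(T4) -> count=0 queue=[T4] holders={T2}
Step 5: signal(T2) -> count=0 queue=[] holders={T4}
Step 6: wait(T2) -> count=0 queue=[T2] holders={T4}
Step 7: signal(T4) -> count=0 queue=[] holders={T2}
Step 8: wait(T4) -> count=0 queue=[T4] holders={T2}
Step 9: signal(T2) -> count=0 queue=[] holders={T4}
Step 10: wait(T5) -> count=0 queue=[T5] holders={T4}
Step 11: signal(T4) -> count=0 queue=[] holders={T5}
Step 12: wait(T3) -> count=0 queue=[T3] holders={T5}
Step 13: signal(T5) -> count=0 queue=[] holders={T3}
Step 14: wait(T6) -> count=0 queue=[T6] holders={T3}
Step 15: wait(T2) -> count=0 queue=[T6,T2] holders={T3}
Step 16: signal(T3) -> count=0 queue=[T2] holders={T6}
Step 17: wait(T8) -> count=0 queue=[T2,T8] holders={T6}
Step 18: signal(T6) -> count=0 queue=[T8] holders={T2}
Final holders: T2

Answer: T2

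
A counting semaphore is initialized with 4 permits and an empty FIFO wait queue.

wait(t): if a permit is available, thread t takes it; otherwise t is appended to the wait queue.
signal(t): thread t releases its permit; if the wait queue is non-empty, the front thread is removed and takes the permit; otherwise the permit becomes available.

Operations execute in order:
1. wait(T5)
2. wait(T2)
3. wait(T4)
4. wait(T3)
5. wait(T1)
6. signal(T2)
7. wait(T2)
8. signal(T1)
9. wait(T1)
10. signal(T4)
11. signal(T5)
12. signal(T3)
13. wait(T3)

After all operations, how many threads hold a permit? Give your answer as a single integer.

Step 1: wait(T5) -> count=3 queue=[] holders={T5}
Step 2: wait(T2) -> count=2 queue=[] holders={T2,T5}
Step 3: wait(T4) -> count=1 queue=[] holders={T2,T4,T5}
Step 4: wait(T3) -> count=0 queue=[] holders={T2,T3,T4,T5}
Step 5: wait(T1) -> count=0 queue=[T1] holders={T2,T3,T4,T5}
Step 6: signal(T2) -> count=0 queue=[] holders={T1,T3,T4,T5}
Step 7: wait(T2) -> count=0 queue=[T2] holders={T1,T3,T4,T5}
Step 8: signal(T1) -> count=0 queue=[] holders={T2,T3,T4,T5}
Step 9: wait(T1) -> count=0 queue=[T1] holders={T2,T3,T4,T5}
Step 10: signal(T4) -> count=0 queue=[] holders={T1,T2,T3,T5}
Step 11: signal(T5) -> count=1 queue=[] holders={T1,T2,T3}
Step 12: signal(T3) -> count=2 queue=[] holders={T1,T2}
Step 13: wait(T3) -> count=1 queue=[] holders={T1,T2,T3}
Final holders: {T1,T2,T3} -> 3 thread(s)

Answer: 3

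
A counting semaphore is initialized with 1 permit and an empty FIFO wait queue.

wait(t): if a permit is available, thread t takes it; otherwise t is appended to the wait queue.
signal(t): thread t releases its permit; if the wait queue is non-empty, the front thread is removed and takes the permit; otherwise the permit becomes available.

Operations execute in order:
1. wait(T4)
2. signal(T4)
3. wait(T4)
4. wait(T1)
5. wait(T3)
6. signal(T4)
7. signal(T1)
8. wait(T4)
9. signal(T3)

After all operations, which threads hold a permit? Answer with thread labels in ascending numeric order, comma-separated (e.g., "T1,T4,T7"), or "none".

Step 1: wait(T4) -> count=0 queue=[] holders={T4}
Step 2: signal(T4) -> count=1 queue=[] holders={none}
Step 3: wait(T4) -> count=0 queue=[] holders={T4}
Step 4: wait(T1) -> count=0 queue=[T1] holders={T4}
Step 5: wait(T3) -> count=0 queue=[T1,T3] holders={T4}
Step 6: signal(T4) -> count=0 queue=[T3] holders={T1}
Step 7: signal(T1) -> count=0 queue=[] holders={T3}
Step 8: wait(T4) -> count=0 queue=[T4] holders={T3}
Step 9: signal(T3) -> count=0 queue=[] holders={T4}
Final holders: T4

Answer: T4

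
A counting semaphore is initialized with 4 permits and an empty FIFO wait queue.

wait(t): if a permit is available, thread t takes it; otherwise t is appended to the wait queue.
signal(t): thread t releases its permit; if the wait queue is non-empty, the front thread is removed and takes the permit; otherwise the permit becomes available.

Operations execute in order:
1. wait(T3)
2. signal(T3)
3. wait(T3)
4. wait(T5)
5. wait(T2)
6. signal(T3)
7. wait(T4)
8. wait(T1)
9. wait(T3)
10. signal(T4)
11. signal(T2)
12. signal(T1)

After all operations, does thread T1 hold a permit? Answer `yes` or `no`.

Answer: no

Derivation:
Step 1: wait(T3) -> count=3 queue=[] holders={T3}
Step 2: signal(T3) -> count=4 queue=[] holders={none}
Step 3: wait(T3) -> count=3 queue=[] holders={T3}
Step 4: wait(T5) -> count=2 queue=[] holders={T3,T5}
Step 5: wait(T2) -> count=1 queue=[] holders={T2,T3,T5}
Step 6: signal(T3) -> count=2 queue=[] holders={T2,T5}
Step 7: wait(T4) -> count=1 queue=[] holders={T2,T4,T5}
Step 8: wait(T1) -> count=0 queue=[] holders={T1,T2,T4,T5}
Step 9: wait(T3) -> count=0 queue=[T3] holders={T1,T2,T4,T5}
Step 10: signal(T4) -> count=0 queue=[] holders={T1,T2,T3,T5}
Step 11: signal(T2) -> count=1 queue=[] holders={T1,T3,T5}
Step 12: signal(T1) -> count=2 queue=[] holders={T3,T5}
Final holders: {T3,T5} -> T1 not in holders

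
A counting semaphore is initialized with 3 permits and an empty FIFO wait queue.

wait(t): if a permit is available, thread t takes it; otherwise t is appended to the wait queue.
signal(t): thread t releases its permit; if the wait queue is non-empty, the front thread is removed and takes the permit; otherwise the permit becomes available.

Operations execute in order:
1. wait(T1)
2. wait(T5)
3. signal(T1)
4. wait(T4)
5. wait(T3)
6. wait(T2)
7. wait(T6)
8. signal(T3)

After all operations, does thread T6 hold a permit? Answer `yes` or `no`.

Answer: no

Derivation:
Step 1: wait(T1) -> count=2 queue=[] holders={T1}
Step 2: wait(T5) -> count=1 queue=[] holders={T1,T5}
Step 3: signal(T1) -> count=2 queue=[] holders={T5}
Step 4: wait(T4) -> count=1 queue=[] holders={T4,T5}
Step 5: wait(T3) -> count=0 queue=[] holders={T3,T4,T5}
Step 6: wait(T2) -> count=0 queue=[T2] holders={T3,T4,T5}
Step 7: wait(T6) -> count=0 queue=[T2,T6] holders={T3,T4,T5}
Step 8: signal(T3) -> count=0 queue=[T6] holders={T2,T4,T5}
Final holders: {T2,T4,T5} -> T6 not in holders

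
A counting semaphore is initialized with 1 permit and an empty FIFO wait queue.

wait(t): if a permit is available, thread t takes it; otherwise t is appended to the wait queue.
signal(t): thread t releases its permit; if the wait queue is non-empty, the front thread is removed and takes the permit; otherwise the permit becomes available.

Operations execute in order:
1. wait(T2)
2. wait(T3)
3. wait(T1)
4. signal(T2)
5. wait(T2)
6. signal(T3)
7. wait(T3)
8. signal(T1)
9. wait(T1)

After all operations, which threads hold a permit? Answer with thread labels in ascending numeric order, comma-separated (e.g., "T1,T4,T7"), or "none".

Answer: T2

Derivation:
Step 1: wait(T2) -> count=0 queue=[] holders={T2}
Step 2: wait(T3) -> count=0 queue=[T3] holders={T2}
Step 3: wait(T1) -> count=0 queue=[T3,T1] holders={T2}
Step 4: signal(T2) -> count=0 queue=[T1] holders={T3}
Step 5: wait(T2) -> count=0 queue=[T1,T2] holders={T3}
Step 6: signal(T3) -> count=0 queue=[T2] holders={T1}
Step 7: wait(T3) -> count=0 queue=[T2,T3] holders={T1}
Step 8: signal(T1) -> count=0 queue=[T3] holders={T2}
Step 9: wait(T1) -> count=0 queue=[T3,T1] holders={T2}
Final holders: T2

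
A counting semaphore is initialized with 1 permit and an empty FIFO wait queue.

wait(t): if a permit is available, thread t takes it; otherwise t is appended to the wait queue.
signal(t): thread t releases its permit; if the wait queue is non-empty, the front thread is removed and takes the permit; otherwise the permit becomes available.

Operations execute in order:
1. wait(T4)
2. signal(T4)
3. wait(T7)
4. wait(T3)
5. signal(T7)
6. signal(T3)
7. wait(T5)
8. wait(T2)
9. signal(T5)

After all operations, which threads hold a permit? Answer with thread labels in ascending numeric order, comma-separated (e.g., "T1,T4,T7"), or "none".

Step 1: wait(T4) -> count=0 queue=[] holders={T4}
Step 2: signal(T4) -> count=1 queue=[] holders={none}
Step 3: wait(T7) -> count=0 queue=[] holders={T7}
Step 4: wait(T3) -> count=0 queue=[T3] holders={T7}
Step 5: signal(T7) -> count=0 queue=[] holders={T3}
Step 6: signal(T3) -> count=1 queue=[] holders={none}
Step 7: wait(T5) -> count=0 queue=[] holders={T5}
Step 8: wait(T2) -> count=0 queue=[T2] holders={T5}
Step 9: signal(T5) -> count=0 queue=[] holders={T2}
Final holders: T2

Answer: T2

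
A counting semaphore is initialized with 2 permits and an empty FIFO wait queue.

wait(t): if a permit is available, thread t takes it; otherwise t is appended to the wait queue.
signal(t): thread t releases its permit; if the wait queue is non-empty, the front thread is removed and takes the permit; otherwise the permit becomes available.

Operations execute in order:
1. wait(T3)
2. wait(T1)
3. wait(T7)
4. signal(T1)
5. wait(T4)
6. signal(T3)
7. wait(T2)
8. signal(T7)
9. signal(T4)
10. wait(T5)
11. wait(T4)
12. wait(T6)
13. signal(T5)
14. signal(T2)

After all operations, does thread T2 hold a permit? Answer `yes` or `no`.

Answer: no

Derivation:
Step 1: wait(T3) -> count=1 queue=[] holders={T3}
Step 2: wait(T1) -> count=0 queue=[] holders={T1,T3}
Step 3: wait(T7) -> count=0 queue=[T7] holders={T1,T3}
Step 4: signal(T1) -> count=0 queue=[] holders={T3,T7}
Step 5: wait(T4) -> count=0 queue=[T4] holders={T3,T7}
Step 6: signal(T3) -> count=0 queue=[] holders={T4,T7}
Step 7: wait(T2) -> count=0 queue=[T2] holders={T4,T7}
Step 8: signal(T7) -> count=0 queue=[] holders={T2,T4}
Step 9: signal(T4) -> count=1 queue=[] holders={T2}
Step 10: wait(T5) -> count=0 queue=[] holders={T2,T5}
Step 11: wait(T4) -> count=0 queue=[T4] holders={T2,T5}
Step 12: wait(T6) -> count=0 queue=[T4,T6] holders={T2,T5}
Step 13: signal(T5) -> count=0 queue=[T6] holders={T2,T4}
Step 14: signal(T2) -> count=0 queue=[] holders={T4,T6}
Final holders: {T4,T6} -> T2 not in holders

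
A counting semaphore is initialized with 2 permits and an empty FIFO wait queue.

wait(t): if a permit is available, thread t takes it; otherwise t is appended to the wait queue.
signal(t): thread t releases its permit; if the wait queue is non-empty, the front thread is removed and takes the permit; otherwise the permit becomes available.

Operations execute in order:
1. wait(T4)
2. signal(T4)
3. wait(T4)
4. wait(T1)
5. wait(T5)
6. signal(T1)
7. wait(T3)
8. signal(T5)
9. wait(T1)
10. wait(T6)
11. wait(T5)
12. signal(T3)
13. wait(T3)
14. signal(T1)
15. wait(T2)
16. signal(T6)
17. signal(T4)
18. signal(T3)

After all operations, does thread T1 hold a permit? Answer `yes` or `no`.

Answer: no

Derivation:
Step 1: wait(T4) -> count=1 queue=[] holders={T4}
Step 2: signal(T4) -> count=2 queue=[] holders={none}
Step 3: wait(T4) -> count=1 queue=[] holders={T4}
Step 4: wait(T1) -> count=0 queue=[] holders={T1,T4}
Step 5: wait(T5) -> count=0 queue=[T5] holders={T1,T4}
Step 6: signal(T1) -> count=0 queue=[] holders={T4,T5}
Step 7: wait(T3) -> count=0 queue=[T3] holders={T4,T5}
Step 8: signal(T5) -> count=0 queue=[] holders={T3,T4}
Step 9: wait(T1) -> count=0 queue=[T1] holders={T3,T4}
Step 10: wait(T6) -> count=0 queue=[T1,T6] holders={T3,T4}
Step 11: wait(T5) -> count=0 queue=[T1,T6,T5] holders={T3,T4}
Step 12: signal(T3) -> count=0 queue=[T6,T5] holders={T1,T4}
Step 13: wait(T3) -> count=0 queue=[T6,T5,T3] holders={T1,T4}
Step 14: signal(T1) -> count=0 queue=[T5,T3] holders={T4,T6}
Step 15: wait(T2) -> count=0 queue=[T5,T3,T2] holders={T4,T6}
Step 16: signal(T6) -> count=0 queue=[T3,T2] holders={T4,T5}
Step 17: signal(T4) -> count=0 queue=[T2] holders={T3,T5}
Step 18: signal(T3) -> count=0 queue=[] holders={T2,T5}
Final holders: {T2,T5} -> T1 not in holders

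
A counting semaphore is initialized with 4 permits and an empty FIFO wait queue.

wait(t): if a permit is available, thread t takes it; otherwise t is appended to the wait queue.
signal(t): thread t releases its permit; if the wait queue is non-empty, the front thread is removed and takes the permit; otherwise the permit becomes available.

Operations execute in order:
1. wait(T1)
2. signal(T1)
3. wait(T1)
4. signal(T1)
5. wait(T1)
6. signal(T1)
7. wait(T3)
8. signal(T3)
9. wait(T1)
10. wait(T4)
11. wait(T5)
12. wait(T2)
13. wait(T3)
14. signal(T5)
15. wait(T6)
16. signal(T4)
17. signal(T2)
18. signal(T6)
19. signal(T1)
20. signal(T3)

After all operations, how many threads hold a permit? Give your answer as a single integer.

Step 1: wait(T1) -> count=3 queue=[] holders={T1}
Step 2: signal(T1) -> count=4 queue=[] holders={none}
Step 3: wait(T1) -> count=3 queue=[] holders={T1}
Step 4: signal(T1) -> count=4 queue=[] holders={none}
Step 5: wait(T1) -> count=3 queue=[] holders={T1}
Step 6: signal(T1) -> count=4 queue=[] holders={none}
Step 7: wait(T3) -> count=3 queue=[] holders={T3}
Step 8: signal(T3) -> count=4 queue=[] holders={none}
Step 9: wait(T1) -> count=3 queue=[] holders={T1}
Step 10: wait(T4) -> count=2 queue=[] holders={T1,T4}
Step 11: wait(T5) -> count=1 queue=[] holders={T1,T4,T5}
Step 12: wait(T2) -> count=0 queue=[] holders={T1,T2,T4,T5}
Step 13: wait(T3) -> count=0 queue=[T3] holders={T1,T2,T4,T5}
Step 14: signal(T5) -> count=0 queue=[] holders={T1,T2,T3,T4}
Step 15: wait(T6) -> count=0 queue=[T6] holders={T1,T2,T3,T4}
Step 16: signal(T4) -> count=0 queue=[] holders={T1,T2,T3,T6}
Step 17: signal(T2) -> count=1 queue=[] holders={T1,T3,T6}
Step 18: signal(T6) -> count=2 queue=[] holders={T1,T3}
Step 19: signal(T1) -> count=3 queue=[] holders={T3}
Step 20: signal(T3) -> count=4 queue=[] holders={none}
Final holders: {none} -> 0 thread(s)

Answer: 0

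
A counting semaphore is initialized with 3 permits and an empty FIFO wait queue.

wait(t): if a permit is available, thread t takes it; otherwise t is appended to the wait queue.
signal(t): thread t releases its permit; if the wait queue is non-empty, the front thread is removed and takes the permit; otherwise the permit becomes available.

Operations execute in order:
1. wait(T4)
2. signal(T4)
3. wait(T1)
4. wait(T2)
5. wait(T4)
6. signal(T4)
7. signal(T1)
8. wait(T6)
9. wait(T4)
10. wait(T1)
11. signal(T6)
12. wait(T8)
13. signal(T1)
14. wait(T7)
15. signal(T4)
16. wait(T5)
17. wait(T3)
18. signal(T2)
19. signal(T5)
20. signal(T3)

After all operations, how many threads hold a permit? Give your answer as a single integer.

Answer: 2

Derivation:
Step 1: wait(T4) -> count=2 queue=[] holders={T4}
Step 2: signal(T4) -> count=3 queue=[] holders={none}
Step 3: wait(T1) -> count=2 queue=[] holders={T1}
Step 4: wait(T2) -> count=1 queue=[] holders={T1,T2}
Step 5: wait(T4) -> count=0 queue=[] holders={T1,T2,T4}
Step 6: signal(T4) -> count=1 queue=[] holders={T1,T2}
Step 7: signal(T1) -> count=2 queue=[] holders={T2}
Step 8: wait(T6) -> count=1 queue=[] holders={T2,T6}
Step 9: wait(T4) -> count=0 queue=[] holders={T2,T4,T6}
Step 10: wait(T1) -> count=0 queue=[T1] holders={T2,T4,T6}
Step 11: signal(T6) -> count=0 queue=[] holders={T1,T2,T4}
Step 12: wait(T8) -> count=0 queue=[T8] holders={T1,T2,T4}
Step 13: signal(T1) -> count=0 queue=[] holders={T2,T4,T8}
Step 14: wait(T7) -> count=0 queue=[T7] holders={T2,T4,T8}
Step 15: signal(T4) -> count=0 queue=[] holders={T2,T7,T8}
Step 16: wait(T5) -> count=0 queue=[T5] holders={T2,T7,T8}
Step 17: wait(T3) -> count=0 queue=[T5,T3] holders={T2,T7,T8}
Step 18: signal(T2) -> count=0 queue=[T3] holders={T5,T7,T8}
Step 19: signal(T5) -> count=0 queue=[] holders={T3,T7,T8}
Step 20: signal(T3) -> count=1 queue=[] holders={T7,T8}
Final holders: {T7,T8} -> 2 thread(s)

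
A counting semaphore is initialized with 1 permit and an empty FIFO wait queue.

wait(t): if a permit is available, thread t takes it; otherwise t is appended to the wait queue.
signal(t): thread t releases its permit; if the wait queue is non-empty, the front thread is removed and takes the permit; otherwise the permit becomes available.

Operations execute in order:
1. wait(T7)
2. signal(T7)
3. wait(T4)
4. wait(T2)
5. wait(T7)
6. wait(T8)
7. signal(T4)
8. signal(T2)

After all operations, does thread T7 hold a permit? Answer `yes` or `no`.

Answer: yes

Derivation:
Step 1: wait(T7) -> count=0 queue=[] holders={T7}
Step 2: signal(T7) -> count=1 queue=[] holders={none}
Step 3: wait(T4) -> count=0 queue=[] holders={T4}
Step 4: wait(T2) -> count=0 queue=[T2] holders={T4}
Step 5: wait(T7) -> count=0 queue=[T2,T7] holders={T4}
Step 6: wait(T8) -> count=0 queue=[T2,T7,T8] holders={T4}
Step 7: signal(T4) -> count=0 queue=[T7,T8] holders={T2}
Step 8: signal(T2) -> count=0 queue=[T8] holders={T7}
Final holders: {T7} -> T7 in holders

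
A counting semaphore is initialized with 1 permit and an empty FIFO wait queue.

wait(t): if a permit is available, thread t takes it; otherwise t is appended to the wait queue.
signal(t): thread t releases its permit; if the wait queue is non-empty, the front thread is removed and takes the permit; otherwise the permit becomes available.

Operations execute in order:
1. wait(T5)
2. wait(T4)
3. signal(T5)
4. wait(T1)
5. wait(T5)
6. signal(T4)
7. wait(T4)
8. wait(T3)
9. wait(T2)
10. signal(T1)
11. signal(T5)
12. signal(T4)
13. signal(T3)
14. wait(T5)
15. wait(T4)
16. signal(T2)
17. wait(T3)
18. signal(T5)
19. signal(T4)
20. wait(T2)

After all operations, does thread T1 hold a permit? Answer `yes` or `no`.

Answer: no

Derivation:
Step 1: wait(T5) -> count=0 queue=[] holders={T5}
Step 2: wait(T4) -> count=0 queue=[T4] holders={T5}
Step 3: signal(T5) -> count=0 queue=[] holders={T4}
Step 4: wait(T1) -> count=0 queue=[T1] holders={T4}
Step 5: wait(T5) -> count=0 queue=[T1,T5] holders={T4}
Step 6: signal(T4) -> count=0 queue=[T5] holders={T1}
Step 7: wait(T4) -> count=0 queue=[T5,T4] holders={T1}
Step 8: wait(T3) -> count=0 queue=[T5,T4,T3] holders={T1}
Step 9: wait(T2) -> count=0 queue=[T5,T4,T3,T2] holders={T1}
Step 10: signal(T1) -> count=0 queue=[T4,T3,T2] holders={T5}
Step 11: signal(T5) -> count=0 queue=[T3,T2] holders={T4}
Step 12: signal(T4) -> count=0 queue=[T2] holders={T3}
Step 13: signal(T3) -> count=0 queue=[] holders={T2}
Step 14: wait(T5) -> count=0 queue=[T5] holders={T2}
Step 15: wait(T4) -> count=0 queue=[T5,T4] holders={T2}
Step 16: signal(T2) -> count=0 queue=[T4] holders={T5}
Step 17: wait(T3) -> count=0 queue=[T4,T3] holders={T5}
Step 18: signal(T5) -> count=0 queue=[T3] holders={T4}
Step 19: signal(T4) -> count=0 queue=[] holders={T3}
Step 20: wait(T2) -> count=0 queue=[T2] holders={T3}
Final holders: {T3} -> T1 not in holders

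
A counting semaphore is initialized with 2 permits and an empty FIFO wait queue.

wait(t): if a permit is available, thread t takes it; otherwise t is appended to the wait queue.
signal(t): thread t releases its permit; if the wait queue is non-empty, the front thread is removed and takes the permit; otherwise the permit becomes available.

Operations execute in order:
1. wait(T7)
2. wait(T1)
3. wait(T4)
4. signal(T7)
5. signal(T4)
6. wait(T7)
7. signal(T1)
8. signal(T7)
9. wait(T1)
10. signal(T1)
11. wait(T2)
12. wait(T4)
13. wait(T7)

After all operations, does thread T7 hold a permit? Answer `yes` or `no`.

Answer: no

Derivation:
Step 1: wait(T7) -> count=1 queue=[] holders={T7}
Step 2: wait(T1) -> count=0 queue=[] holders={T1,T7}
Step 3: wait(T4) -> count=0 queue=[T4] holders={T1,T7}
Step 4: signal(T7) -> count=0 queue=[] holders={T1,T4}
Step 5: signal(T4) -> count=1 queue=[] holders={T1}
Step 6: wait(T7) -> count=0 queue=[] holders={T1,T7}
Step 7: signal(T1) -> count=1 queue=[] holders={T7}
Step 8: signal(T7) -> count=2 queue=[] holders={none}
Step 9: wait(T1) -> count=1 queue=[] holders={T1}
Step 10: signal(T1) -> count=2 queue=[] holders={none}
Step 11: wait(T2) -> count=1 queue=[] holders={T2}
Step 12: wait(T4) -> count=0 queue=[] holders={T2,T4}
Step 13: wait(T7) -> count=0 queue=[T7] holders={T2,T4}
Final holders: {T2,T4} -> T7 not in holders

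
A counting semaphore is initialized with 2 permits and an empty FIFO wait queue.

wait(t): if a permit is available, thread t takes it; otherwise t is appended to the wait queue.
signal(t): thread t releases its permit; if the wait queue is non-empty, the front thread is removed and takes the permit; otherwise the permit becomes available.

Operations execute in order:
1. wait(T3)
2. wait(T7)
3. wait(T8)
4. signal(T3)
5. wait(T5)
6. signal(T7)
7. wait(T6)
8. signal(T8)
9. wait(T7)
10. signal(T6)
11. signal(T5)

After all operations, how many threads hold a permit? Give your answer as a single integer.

Step 1: wait(T3) -> count=1 queue=[] holders={T3}
Step 2: wait(T7) -> count=0 queue=[] holders={T3,T7}
Step 3: wait(T8) -> count=0 queue=[T8] holders={T3,T7}
Step 4: signal(T3) -> count=0 queue=[] holders={T7,T8}
Step 5: wait(T5) -> count=0 queue=[T5] holders={T7,T8}
Step 6: signal(T7) -> count=0 queue=[] holders={T5,T8}
Step 7: wait(T6) -> count=0 queue=[T6] holders={T5,T8}
Step 8: signal(T8) -> count=0 queue=[] holders={T5,T6}
Step 9: wait(T7) -> count=0 queue=[T7] holders={T5,T6}
Step 10: signal(T6) -> count=0 queue=[] holders={T5,T7}
Step 11: signal(T5) -> count=1 queue=[] holders={T7}
Final holders: {T7} -> 1 thread(s)

Answer: 1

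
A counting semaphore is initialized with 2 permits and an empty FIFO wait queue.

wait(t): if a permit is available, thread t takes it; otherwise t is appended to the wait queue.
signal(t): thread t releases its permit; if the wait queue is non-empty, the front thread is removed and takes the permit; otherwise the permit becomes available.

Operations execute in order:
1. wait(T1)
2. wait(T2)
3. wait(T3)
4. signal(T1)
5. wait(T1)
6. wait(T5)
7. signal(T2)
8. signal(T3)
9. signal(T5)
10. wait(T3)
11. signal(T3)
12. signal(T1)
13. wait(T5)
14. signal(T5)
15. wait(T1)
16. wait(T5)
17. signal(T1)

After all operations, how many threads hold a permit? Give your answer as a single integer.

Step 1: wait(T1) -> count=1 queue=[] holders={T1}
Step 2: wait(T2) -> count=0 queue=[] holders={T1,T2}
Step 3: wait(T3) -> count=0 queue=[T3] holders={T1,T2}
Step 4: signal(T1) -> count=0 queue=[] holders={T2,T3}
Step 5: wait(T1) -> count=0 queue=[T1] holders={T2,T3}
Step 6: wait(T5) -> count=0 queue=[T1,T5] holders={T2,T3}
Step 7: signal(T2) -> count=0 queue=[T5] holders={T1,T3}
Step 8: signal(T3) -> count=0 queue=[] holders={T1,T5}
Step 9: signal(T5) -> count=1 queue=[] holders={T1}
Step 10: wait(T3) -> count=0 queue=[] holders={T1,T3}
Step 11: signal(T3) -> count=1 queue=[] holders={T1}
Step 12: signal(T1) -> count=2 queue=[] holders={none}
Step 13: wait(T5) -> count=1 queue=[] holders={T5}
Step 14: signal(T5) -> count=2 queue=[] holders={none}
Step 15: wait(T1) -> count=1 queue=[] holders={T1}
Step 16: wait(T5) -> count=0 queue=[] holders={T1,T5}
Step 17: signal(T1) -> count=1 queue=[] holders={T5}
Final holders: {T5} -> 1 thread(s)

Answer: 1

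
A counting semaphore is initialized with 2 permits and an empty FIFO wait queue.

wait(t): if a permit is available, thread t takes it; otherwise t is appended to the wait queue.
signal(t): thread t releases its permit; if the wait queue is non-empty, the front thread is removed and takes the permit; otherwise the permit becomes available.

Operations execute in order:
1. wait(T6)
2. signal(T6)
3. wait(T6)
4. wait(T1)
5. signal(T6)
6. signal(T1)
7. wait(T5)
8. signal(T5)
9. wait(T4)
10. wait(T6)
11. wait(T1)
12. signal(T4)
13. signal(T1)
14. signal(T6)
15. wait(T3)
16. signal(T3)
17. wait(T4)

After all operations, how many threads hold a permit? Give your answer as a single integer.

Answer: 1

Derivation:
Step 1: wait(T6) -> count=1 queue=[] holders={T6}
Step 2: signal(T6) -> count=2 queue=[] holders={none}
Step 3: wait(T6) -> count=1 queue=[] holders={T6}
Step 4: wait(T1) -> count=0 queue=[] holders={T1,T6}
Step 5: signal(T6) -> count=1 queue=[] holders={T1}
Step 6: signal(T1) -> count=2 queue=[] holders={none}
Step 7: wait(T5) -> count=1 queue=[] holders={T5}
Step 8: signal(T5) -> count=2 queue=[] holders={none}
Step 9: wait(T4) -> count=1 queue=[] holders={T4}
Step 10: wait(T6) -> count=0 queue=[] holders={T4,T6}
Step 11: wait(T1) -> count=0 queue=[T1] holders={T4,T6}
Step 12: signal(T4) -> count=0 queue=[] holders={T1,T6}
Step 13: signal(T1) -> count=1 queue=[] holders={T6}
Step 14: signal(T6) -> count=2 queue=[] holders={none}
Step 15: wait(T3) -> count=1 queue=[] holders={T3}
Step 16: signal(T3) -> count=2 queue=[] holders={none}
Step 17: wait(T4) -> count=1 queue=[] holders={T4}
Final holders: {T4} -> 1 thread(s)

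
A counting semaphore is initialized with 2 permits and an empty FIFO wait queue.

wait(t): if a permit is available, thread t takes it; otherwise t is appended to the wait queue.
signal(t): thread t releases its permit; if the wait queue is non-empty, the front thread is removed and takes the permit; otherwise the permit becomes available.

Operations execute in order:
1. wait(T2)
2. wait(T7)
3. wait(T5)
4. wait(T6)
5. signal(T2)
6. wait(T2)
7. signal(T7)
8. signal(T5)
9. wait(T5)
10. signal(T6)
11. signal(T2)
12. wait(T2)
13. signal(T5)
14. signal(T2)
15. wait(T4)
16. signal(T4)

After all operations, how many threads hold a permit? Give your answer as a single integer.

Step 1: wait(T2) -> count=1 queue=[] holders={T2}
Step 2: wait(T7) -> count=0 queue=[] holders={T2,T7}
Step 3: wait(T5) -> count=0 queue=[T5] holders={T2,T7}
Step 4: wait(T6) -> count=0 queue=[T5,T6] holders={T2,T7}
Step 5: signal(T2) -> count=0 queue=[T6] holders={T5,T7}
Step 6: wait(T2) -> count=0 queue=[T6,T2] holders={T5,T7}
Step 7: signal(T7) -> count=0 queue=[T2] holders={T5,T6}
Step 8: signal(T5) -> count=0 queue=[] holders={T2,T6}
Step 9: wait(T5) -> count=0 queue=[T5] holders={T2,T6}
Step 10: signal(T6) -> count=0 queue=[] holders={T2,T5}
Step 11: signal(T2) -> count=1 queue=[] holders={T5}
Step 12: wait(T2) -> count=0 queue=[] holders={T2,T5}
Step 13: signal(T5) -> count=1 queue=[] holders={T2}
Step 14: signal(T2) -> count=2 queue=[] holders={none}
Step 15: wait(T4) -> count=1 queue=[] holders={T4}
Step 16: signal(T4) -> count=2 queue=[] holders={none}
Final holders: {none} -> 0 thread(s)

Answer: 0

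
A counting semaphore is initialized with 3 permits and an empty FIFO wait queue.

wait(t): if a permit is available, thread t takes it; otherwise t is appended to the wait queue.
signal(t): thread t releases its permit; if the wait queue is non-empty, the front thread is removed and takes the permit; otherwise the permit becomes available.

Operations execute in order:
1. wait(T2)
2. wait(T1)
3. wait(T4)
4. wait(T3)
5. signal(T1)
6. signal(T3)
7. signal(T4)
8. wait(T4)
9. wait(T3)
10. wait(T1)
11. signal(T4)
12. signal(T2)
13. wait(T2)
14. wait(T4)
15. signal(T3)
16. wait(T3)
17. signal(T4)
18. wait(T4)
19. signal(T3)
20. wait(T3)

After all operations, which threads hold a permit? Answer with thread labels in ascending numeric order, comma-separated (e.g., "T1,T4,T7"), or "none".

Step 1: wait(T2) -> count=2 queue=[] holders={T2}
Step 2: wait(T1) -> count=1 queue=[] holders={T1,T2}
Step 3: wait(T4) -> count=0 queue=[] holders={T1,T2,T4}
Step 4: wait(T3) -> count=0 queue=[T3] holders={T1,T2,T4}
Step 5: signal(T1) -> count=0 queue=[] holders={T2,T3,T4}
Step 6: signal(T3) -> count=1 queue=[] holders={T2,T4}
Step 7: signal(T4) -> count=2 queue=[] holders={T2}
Step 8: wait(T4) -> count=1 queue=[] holders={T2,T4}
Step 9: wait(T3) -> count=0 queue=[] holders={T2,T3,T4}
Step 10: wait(T1) -> count=0 queue=[T1] holders={T2,T3,T4}
Step 11: signal(T4) -> count=0 queue=[] holders={T1,T2,T3}
Step 12: signal(T2) -> count=1 queue=[] holders={T1,T3}
Step 13: wait(T2) -> count=0 queue=[] holders={T1,T2,T3}
Step 14: wait(T4) -> count=0 queue=[T4] holders={T1,T2,T3}
Step 15: signal(T3) -> count=0 queue=[] holders={T1,T2,T4}
Step 16: wait(T3) -> count=0 queue=[T3] holders={T1,T2,T4}
Step 17: signal(T4) -> count=0 queue=[] holders={T1,T2,T3}
Step 18: wait(T4) -> count=0 queue=[T4] holders={T1,T2,T3}
Step 19: signal(T3) -> count=0 queue=[] holders={T1,T2,T4}
Step 20: wait(T3) -> count=0 queue=[T3] holders={T1,T2,T4}
Final holders: T1,T2,T4

Answer: T1,T2,T4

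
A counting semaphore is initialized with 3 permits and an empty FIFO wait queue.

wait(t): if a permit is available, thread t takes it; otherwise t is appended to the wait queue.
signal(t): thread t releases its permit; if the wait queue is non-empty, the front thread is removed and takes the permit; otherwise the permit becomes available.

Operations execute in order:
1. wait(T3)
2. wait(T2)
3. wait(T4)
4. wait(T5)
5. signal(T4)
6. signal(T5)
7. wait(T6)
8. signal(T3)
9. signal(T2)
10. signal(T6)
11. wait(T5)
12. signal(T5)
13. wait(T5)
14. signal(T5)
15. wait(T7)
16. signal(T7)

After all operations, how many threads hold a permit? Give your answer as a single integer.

Step 1: wait(T3) -> count=2 queue=[] holders={T3}
Step 2: wait(T2) -> count=1 queue=[] holders={T2,T3}
Step 3: wait(T4) -> count=0 queue=[] holders={T2,T3,T4}
Step 4: wait(T5) -> count=0 queue=[T5] holders={T2,T3,T4}
Step 5: signal(T4) -> count=0 queue=[] holders={T2,T3,T5}
Step 6: signal(T5) -> count=1 queue=[] holders={T2,T3}
Step 7: wait(T6) -> count=0 queue=[] holders={T2,T3,T6}
Step 8: signal(T3) -> count=1 queue=[] holders={T2,T6}
Step 9: signal(T2) -> count=2 queue=[] holders={T6}
Step 10: signal(T6) -> count=3 queue=[] holders={none}
Step 11: wait(T5) -> count=2 queue=[] holders={T5}
Step 12: signal(T5) -> count=3 queue=[] holders={none}
Step 13: wait(T5) -> count=2 queue=[] holders={T5}
Step 14: signal(T5) -> count=3 queue=[] holders={none}
Step 15: wait(T7) -> count=2 queue=[] holders={T7}
Step 16: signal(T7) -> count=3 queue=[] holders={none}
Final holders: {none} -> 0 thread(s)

Answer: 0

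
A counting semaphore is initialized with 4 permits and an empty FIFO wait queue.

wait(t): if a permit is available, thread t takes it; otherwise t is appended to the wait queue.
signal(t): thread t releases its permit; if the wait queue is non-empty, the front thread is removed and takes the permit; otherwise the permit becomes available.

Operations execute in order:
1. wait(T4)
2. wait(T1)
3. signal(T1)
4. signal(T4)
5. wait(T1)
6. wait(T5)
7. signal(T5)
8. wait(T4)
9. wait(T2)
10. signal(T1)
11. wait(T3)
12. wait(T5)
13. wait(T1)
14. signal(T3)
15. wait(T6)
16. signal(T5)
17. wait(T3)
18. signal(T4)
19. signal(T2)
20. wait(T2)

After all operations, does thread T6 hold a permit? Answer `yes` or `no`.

Step 1: wait(T4) -> count=3 queue=[] holders={T4}
Step 2: wait(T1) -> count=2 queue=[] holders={T1,T4}
Step 3: signal(T1) -> count=3 queue=[] holders={T4}
Step 4: signal(T4) -> count=4 queue=[] holders={none}
Step 5: wait(T1) -> count=3 queue=[] holders={T1}
Step 6: wait(T5) -> count=2 queue=[] holders={T1,T5}
Step 7: signal(T5) -> count=3 queue=[] holders={T1}
Step 8: wait(T4) -> count=2 queue=[] holders={T1,T4}
Step 9: wait(T2) -> count=1 queue=[] holders={T1,T2,T4}
Step 10: signal(T1) -> count=2 queue=[] holders={T2,T4}
Step 11: wait(T3) -> count=1 queue=[] holders={T2,T3,T4}
Step 12: wait(T5) -> count=0 queue=[] holders={T2,T3,T4,T5}
Step 13: wait(T1) -> count=0 queue=[T1] holders={T2,T3,T4,T5}
Step 14: signal(T3) -> count=0 queue=[] holders={T1,T2,T4,T5}
Step 15: wait(T6) -> count=0 queue=[T6] holders={T1,T2,T4,T5}
Step 16: signal(T5) -> count=0 queue=[] holders={T1,T2,T4,T6}
Step 17: wait(T3) -> count=0 queue=[T3] holders={T1,T2,T4,T6}
Step 18: signal(T4) -> count=0 queue=[] holders={T1,T2,T3,T6}
Step 19: signal(T2) -> count=1 queue=[] holders={T1,T3,T6}
Step 20: wait(T2) -> count=0 queue=[] holders={T1,T2,T3,T6}
Final holders: {T1,T2,T3,T6} -> T6 in holders

Answer: yes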